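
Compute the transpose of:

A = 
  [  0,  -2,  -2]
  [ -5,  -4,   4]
Aᵀ = 
  [  0,  -5]
  [ -2,  -4]
  [ -2,   4]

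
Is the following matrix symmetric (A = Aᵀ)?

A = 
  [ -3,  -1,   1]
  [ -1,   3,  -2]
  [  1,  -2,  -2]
Yes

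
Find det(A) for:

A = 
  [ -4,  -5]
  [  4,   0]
For a 2×2 matrix, det = ad - bc = (-4)(0) - (-5)(4) = 20

det(A) = 20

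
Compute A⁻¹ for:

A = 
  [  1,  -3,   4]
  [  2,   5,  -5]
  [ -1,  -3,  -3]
det(A) = (1)·((5)(-3) - (-5)(-3)) - (-3)·((2)(-3) - (-5)(-1)) + (4)·((2)(-3) - (5)(-1))
  = (1)(-30) - (-3)(-11) + (4)(-1)
  = -67
det(A) = -67 ≠ 0, so A is invertible.

Cofactors Cᵢⱼ = (-1)ⁱ⁺ʲ·Mᵢⱼ:
C = 
  [-30,  11,  -1]
  [-21,   1,   6]
  [ -5,  13,  11]

adj(A) = Cᵀ:
adj(A) = 
  [-30, -21,  -5]
  [ 11,   1,  13]
  [ -1,   6,  11]

A⁻¹ = (-1/67) · adj(A):
A⁻¹ = 
  [ 30/67,  21/67,   5/67]
  [-11/67,  -1/67, -13/67]
  [  1/67,  -6/67, -11/67]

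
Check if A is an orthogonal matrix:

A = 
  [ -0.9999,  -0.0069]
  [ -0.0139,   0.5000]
No

AᵀA = 
  [  1,  -0.0001]
  [ -0.0001,   0.2500]
≠ I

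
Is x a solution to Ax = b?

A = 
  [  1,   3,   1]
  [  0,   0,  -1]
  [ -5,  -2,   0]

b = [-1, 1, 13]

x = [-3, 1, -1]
Yes

Ax = [-1, 1, 13] = b ✓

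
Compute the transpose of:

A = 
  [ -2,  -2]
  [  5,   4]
Aᵀ = 
  [ -2,   5]
  [ -2,   4]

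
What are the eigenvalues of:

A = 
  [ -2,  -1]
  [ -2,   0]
λ = -1 + √3, -1 - √3  (≈ 0.7321, -2.732)

tr(A) = -2, det(A) = -2
Characteristic polynomial: λ² - tr(A)λ + det(A) = λ² + 2λ - 2
λ² + 2λ - 2 = 0  ⇒  λ = (-2 ± √((2)² - 4·(-2)))/2 = (-2 ± √(12))/2
  = -1 + √3,  -1 - √3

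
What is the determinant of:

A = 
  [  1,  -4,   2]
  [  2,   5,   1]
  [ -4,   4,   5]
133

Cofactor expansion along row 1:
det(A) = (1)·((5)(5) - (1)(4)) - (-4)·((2)(5) - (1)(-4)) + (2)·((2)(4) - (5)(-4))
  = (1)(21) - (-4)(14) + (2)(28)
  = 133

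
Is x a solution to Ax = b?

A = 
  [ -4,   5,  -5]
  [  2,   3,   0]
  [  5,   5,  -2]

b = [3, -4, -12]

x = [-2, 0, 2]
No

Ax = [-2, -4, -14] ≠ b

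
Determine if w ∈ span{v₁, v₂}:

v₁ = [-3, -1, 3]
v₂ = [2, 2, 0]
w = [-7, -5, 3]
Yes

Form the augmented matrix and row-reduce:
[v₁|v₂|w] = 
  [ -3,   2,  -7]
  [ -1,   2,  -5]
  [  3,   0,   3]
R2 → R2 - (1/3)·R1
R3 → R3 + (1)·R1
R3 → R3 - (3/2)·R2
REF = 
  [  -3,    2,   -7]
  [   0,  4/3, -8/3]
  [   0,    0,    0]

No row of the form [0 0 | nonzero], so the system is consistent. Back-substitution gives c₁ = 1, c₂ = -2: w = (1)·v₁ + (-2)·v₂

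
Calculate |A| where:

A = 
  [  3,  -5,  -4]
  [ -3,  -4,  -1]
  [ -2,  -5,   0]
Cofactor expansion along row 1:
det(A) = (3)·((-4)(0) - (-1)(-5)) - (-5)·((-3)(0) - (-1)(-2)) + (-4)·((-3)(-5) - (-4)(-2))
  = (3)(-5) - (-5)(-2) + (-4)(7)
  = -53

det(A) = -53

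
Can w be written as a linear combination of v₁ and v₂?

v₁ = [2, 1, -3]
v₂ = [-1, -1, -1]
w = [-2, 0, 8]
Yes

Form the augmented matrix and row-reduce:
[v₁|v₂|w] = 
  [  2,  -1,  -2]
  [  1,  -1,   0]
  [ -3,  -1,   8]
R2 → R2 - (1/2)·R1
R3 → R3 + (3/2)·R1
R3 → R3 - (5)·R2
REF = 
  [   2,   -1,   -2]
  [   0, -1/2,    1]
  [   0,    0,    0]

No row of the form [0 0 | nonzero], so the system is consistent. Back-substitution gives c₁ = -2, c₂ = -2: w = (-2)·v₁ + (-2)·v₂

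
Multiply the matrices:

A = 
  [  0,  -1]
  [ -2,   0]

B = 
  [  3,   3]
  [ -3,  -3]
AB = 
  [  3,   3]
  [ -6,  -6]

A is 2×2 and B is 2×2, so AB is 2×2. Each entry is (row of A)·(column of B):
AB[1,1] = (0)(3) + (-1)(-3) = 3
AB[1,2] = (0)(3) + (-1)(-3) = 3
AB[2,1] = (-2)(3) + (0)(-3) = -6
AB[2,2] = (-2)(3) + (0)(-3) = -6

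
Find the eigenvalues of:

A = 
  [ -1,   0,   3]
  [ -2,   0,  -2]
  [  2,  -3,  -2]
Characteristic polynomial: det(λI - A) = λ³ + 3λ² - 10λ - 24
Testing integer divisors of the constant term: p(-2) = 0, so (λ + 2) is a factor:
p(λ) = (λ + 2)(λ² + λ - 12)
λ² + λ - 12 = (λ + 4)(λ - 3)

λ = -2, 3, -4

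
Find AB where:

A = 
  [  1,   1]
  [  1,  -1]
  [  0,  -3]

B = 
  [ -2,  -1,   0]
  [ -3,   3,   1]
A is 3×2 and B is 2×3, so AB is 3×3. Each entry is (row of A)·(column of B):
AB[1,1] = (1)(-2) + (1)(-3) = -5
AB[1,2] = (1)(-1) + (1)(3) = 2
AB[1,3] = (1)(0) + (1)(1) = 1
AB[2,1] = (1)(-2) + (-1)(-3) = 1
AB[2,2] = (1)(-1) + (-1)(3) = -4
AB[2,3] = (1)(0) + (-1)(1) = -1
AB[3,1] = (0)(-2) + (-3)(-3) = 9
AB[3,2] = (0)(-1) + (-3)(3) = -9
AB[3,3] = (0)(0) + (-3)(1) = -3

AB = 
  [ -5,   2,   1]
  [  1,  -4,  -1]
  [  9,  -9,  -3]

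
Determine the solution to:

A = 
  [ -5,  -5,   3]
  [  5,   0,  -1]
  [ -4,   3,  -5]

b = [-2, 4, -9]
x = [1, 0, 1]

Row reduce the augmented matrix [A|b]:
R2 → R2 + (1)·R1
R3 → R3 - (4/5)·R1
R3 → R3 + (7/5)·R2
REF = 
  [   -5,    -5,     3,    -2]
  [    0,    -5,     2,     2]
  [    0,     0, -23/5, -23/5]

Back-substitution:
x₃ = (-23/5) / (-23/5) = 1
x₂ = (2 - (2)(1)) / (-5) = 0
x₁ = (-2 - (-5)(0) - (3)(1)) / (-5) = 1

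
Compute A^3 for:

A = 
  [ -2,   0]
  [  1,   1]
A^3 = 
  [ -8,   0]
  [  3,   1]

A² = A·A:
A²[1,1] = (-2)(-2) + (0)(1) = 4
A²[1,2] = (-2)(0) + (0)(1) = 0
A²[2,1] = (1)(-2) + (1)(1) = -1
A²[2,2] = (1)(0) + (1)(1) = 1
A² = 
  [  4,   0]
  [ -1,   1]

A^3 = A^2·A:
A^3[1,1] = (4)(-2) + (0)(1) = -8
A^3[1,2] = (4)(0) + (0)(1) = 0
A^3[2,1] = (-1)(-2) + (1)(1) = 3
A^3[2,2] = (-1)(0) + (1)(1) = 1
A^3 = 
  [ -8,   0]
  [  3,   1]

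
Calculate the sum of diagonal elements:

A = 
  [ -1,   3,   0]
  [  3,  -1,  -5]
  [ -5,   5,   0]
-2

tr(A) = -1 + -1 + 0 = -2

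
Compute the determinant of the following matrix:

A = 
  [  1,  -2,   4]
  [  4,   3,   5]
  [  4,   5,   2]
-11

Cofactor expansion along row 1:
det(A) = (1)·((3)(2) - (5)(5)) - (-2)·((4)(2) - (5)(4)) + (4)·((4)(5) - (3)(4))
  = (1)(-19) - (-2)(-12) + (4)(8)
  = -11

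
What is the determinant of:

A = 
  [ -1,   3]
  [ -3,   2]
7

For a 2×2 matrix, det = ad - bc = (-1)(2) - (3)(-3) = 7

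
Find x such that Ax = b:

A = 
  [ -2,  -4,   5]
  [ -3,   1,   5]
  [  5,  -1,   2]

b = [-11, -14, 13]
x = [3, 0, -1]

Row reduce the augmented matrix [A|b]:
R2 → R2 - (3/2)·R1
R3 → R3 + (5/2)·R1
R3 → R3 + (11/7)·R2
REF = 
  [   -2,    -4,     5,   -11]
  [    0,     7,  -5/2,   5/2]
  [    0,     0,  74/7, -74/7]

Back-substitution:
x₃ = (-74/7) / (74/7) = -1
x₂ = (5/2 - (-5/2)(-1)) / 7 = 0
x₁ = (-11 - (-4)(0) - (5)(-1)) / (-2) = 3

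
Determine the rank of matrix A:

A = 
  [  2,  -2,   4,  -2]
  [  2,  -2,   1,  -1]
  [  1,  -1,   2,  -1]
Row reduce:
R2 → R2 - (1)·R1
R3 → R3 - (1/2)·R1
REF = 
  [  2,  -2,   4,  -2]
  [  0,   0,  -3,   1]
  [  0,   0,   0,   0]
Pivot columns: 1, 3 → 2 pivots.

rank(A) = 2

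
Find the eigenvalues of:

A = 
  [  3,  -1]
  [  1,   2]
tr(A) = 5, det(A) = 7
Characteristic polynomial: λ² - tr(A)λ + det(A) = λ² - 5λ + 7
λ² - 5λ + 7 = 0  ⇒  λ = (5 ± √((-5)² - 4·(7)))/2 = (5 ± √(-3))/2
  = (5 + i√3)/2,  (5 - i√3)/2

λ = (5 + i√3)/2, (5 - i√3)/2  (≈ 2.5 + 0.866i, 2.5 - 0.866i)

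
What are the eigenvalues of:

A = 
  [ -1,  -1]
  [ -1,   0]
tr(A) = -1, det(A) = -1
Characteristic polynomial: λ² - tr(A)λ + det(A) = λ² + λ - 1
λ² + λ - 1 = 0  ⇒  λ = (-1 ± √((1)² - 4·(-1)))/2 = (-1 ± √(5))/2
  = (-1 + √5)/2,  (-1 - √5)/2

λ = (-1 + √5)/2, (-1 - √5)/2  (≈ 0.618, -1.618)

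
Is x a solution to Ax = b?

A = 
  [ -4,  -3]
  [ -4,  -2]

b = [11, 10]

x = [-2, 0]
No

Ax = [8, 8] ≠ b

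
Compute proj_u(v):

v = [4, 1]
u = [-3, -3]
proj_u(v) = [5/2, 5/2]

v·u = (4)(-3) + (1)(-3) = -15
u·u = (-3)² + (-3)² = 18
proj_u(v) = (v·u / u·u) × u = (-15/18) × u = (-5/6) × u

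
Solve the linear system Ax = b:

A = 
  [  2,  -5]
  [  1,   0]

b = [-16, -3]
x = [-3, 2]

Row reduce the augmented matrix [A|b]:
R2 → R2 - (1/2)·R1
REF = 
  [  2,  -5, -16]
  [  0, 5/2,   5]

Back-substitution:
x₂ = 5 / (5/2) = 2
x₁ = (-16 - (-5)(2)) / 2 = -3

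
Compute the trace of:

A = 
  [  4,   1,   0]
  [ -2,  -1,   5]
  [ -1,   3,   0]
3

tr(A) = 4 + -1 + 0 = 3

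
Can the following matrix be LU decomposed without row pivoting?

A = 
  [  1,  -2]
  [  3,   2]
Yes.
A[1,1] = 1 ≠ 0, so Gaussian elimination proceeds without a row swap: multiplier ℓ₂₁ = (3)/(1) = 3, and U[2,2] = 2 - (3)(-2) = 8.
L = 
  [  1,   0]
  [  3,   1]
U = 
  [  1,  -2]
  [  0,   8]
Check row 2 of LU: [(3)(1), (3)(-2) + 8] = [3, 2] = row 2 of A ✓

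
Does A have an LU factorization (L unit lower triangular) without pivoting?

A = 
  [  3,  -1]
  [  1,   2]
Yes.
A[1,1] = 3 ≠ 0, so Gaussian elimination proceeds without a row swap: multiplier ℓ₂₁ = (1)/(3) = 1/3, and U[2,2] = 2 - (1/3)(-1) = 7/3.
L = 
  [  1,   0]
  [1/3,   1]
U = 
  [  3,  -1]
  [  0, 7/3]
Check row 2 of LU: [(1/3)(3), (1/3)(-1) + (7/3)] = [1, 2] = row 2 of A ✓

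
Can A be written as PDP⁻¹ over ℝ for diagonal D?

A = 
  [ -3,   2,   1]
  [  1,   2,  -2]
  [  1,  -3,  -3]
Yes

Characteristic polynomial: det(λI - A) = λ³ + 4λ² - 12λ - 33
By the rational root theorem any rational root is an integer dividing 33; none of those is a root, so p(λ) has no rational roots and hence (being an irreducible cubic) no repeated roots.
Discriminant of the cubic: Δ = 16773
Δ > 0 ⇒ three distinct real eigenvalues: λ ≈ -5.084, -2.063, 3.147
Three distinct real eigenvalues, so A has 3 independent eigenvectors.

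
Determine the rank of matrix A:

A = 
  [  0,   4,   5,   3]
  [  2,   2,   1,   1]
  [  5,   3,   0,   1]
rank(A) = 2

Row reduce:
Swap R1 ↔ R2
R3 → R3 - (5/2)·R1
R3 → R3 + (1/2)·R2
REF = 
  [  2,   2,   1,   1]
  [  0,   4,   5,   3]
  [  0,   0,   0,   0]
Pivot columns: 1, 2 → 2 pivots.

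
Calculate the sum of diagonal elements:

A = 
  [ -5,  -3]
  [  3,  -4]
-9

tr(A) = -5 + -4 = -9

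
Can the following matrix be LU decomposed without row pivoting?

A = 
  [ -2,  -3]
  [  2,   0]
Yes.
A[1,1] = -2 ≠ 0, so Gaussian elimination proceeds without a row swap: multiplier ℓ₂₁ = (2)/(-2) = -1, and U[2,2] = 0 - (-1)(-3) = -3.
L = 
  [  1,   0]
  [ -1,   1]
U = 
  [ -2,  -3]
  [  0,  -3]
Check row 2 of LU: [(-1)(-2), (-1)(-3) + (-3)] = [2, 0] = row 2 of A ✓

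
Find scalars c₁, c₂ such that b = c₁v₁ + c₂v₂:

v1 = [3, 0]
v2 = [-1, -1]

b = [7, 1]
c1 = 2, c2 = -1

b = 2·v1 + -1·v2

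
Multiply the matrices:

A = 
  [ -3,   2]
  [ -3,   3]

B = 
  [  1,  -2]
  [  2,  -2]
AB = 
  [  1,   2]
  [  3,   0]

A is 2×2 and B is 2×2, so AB is 2×2. Each entry is (row of A)·(column of B):
AB[1,1] = (-3)(1) + (2)(2) = 1
AB[1,2] = (-3)(-2) + (2)(-2) = 2
AB[2,1] = (-3)(1) + (3)(2) = 3
AB[2,2] = (-3)(-2) + (3)(-2) = 0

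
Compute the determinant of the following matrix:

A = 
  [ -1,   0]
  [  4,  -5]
For a 2×2 matrix, det = ad - bc = (-1)(-5) - (0)(4) = 5

det(A) = 5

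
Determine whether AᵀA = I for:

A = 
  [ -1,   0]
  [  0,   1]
Yes

AᵀA = 
  [  1,   0]
  [  0,   1]
= I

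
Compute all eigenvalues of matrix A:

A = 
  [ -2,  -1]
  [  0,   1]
tr(A) = -1, det(A) = -2
Characteristic polynomial: λ² - tr(A)λ + det(A) = λ² + λ - 2
λ² + λ - 2 = (λ + 2)(λ - 1)

λ = 1, -2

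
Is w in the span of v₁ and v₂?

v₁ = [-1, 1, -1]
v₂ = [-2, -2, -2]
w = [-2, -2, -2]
Yes

Form the augmented matrix and row-reduce:
[v₁|v₂|w] = 
  [ -1,  -2,  -2]
  [  1,  -2,  -2]
  [ -1,  -2,  -2]
R2 → R2 + (1)·R1
R3 → R3 - (1)·R1
REF = 
  [ -1,  -2,  -2]
  [  0,  -4,  -4]
  [  0,   0,   0]

No row of the form [0 0 | nonzero], so the system is consistent. Back-substitution gives c₁ = 0, c₂ = 1: w = (0)·v₁ + (1)·v₂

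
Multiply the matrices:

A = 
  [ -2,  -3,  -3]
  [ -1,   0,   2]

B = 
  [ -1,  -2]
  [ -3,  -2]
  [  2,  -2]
A is 2×3 and B is 3×2, so AB is 2×2. Each entry is (row of A)·(column of B):
AB[1,1] = (-2)(-1) + (-3)(-3) + (-3)(2) = 5
AB[1,2] = (-2)(-2) + (-3)(-2) + (-3)(-2) = 16
AB[2,1] = (-1)(-1) + (0)(-3) + (2)(2) = 5
AB[2,2] = (-1)(-2) + (0)(-2) + (2)(-2) = -2

AB = 
  [  5,  16]
  [  5,  -2]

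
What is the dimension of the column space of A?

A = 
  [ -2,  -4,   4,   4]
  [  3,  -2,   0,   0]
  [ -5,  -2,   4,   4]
Row reduce:
R2 → R2 + (3/2)·R1
R3 → R3 - (5/2)·R1
R3 → R3 + (1)·R2
REF = 
  [ -2,  -4,   4,   4]
  [  0,  -8,   6,   6]
  [  0,   0,   0,   0]
Pivot columns: 1, 2 → 2 pivots.
dim(Col(A)) = number of pivot columns = 2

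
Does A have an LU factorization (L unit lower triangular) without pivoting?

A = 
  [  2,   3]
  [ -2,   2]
Yes.
A[1,1] = 2 ≠ 0, so Gaussian elimination proceeds without a row swap: multiplier ℓ₂₁ = (-2)/(2) = -1, and U[2,2] = 2 - (-1)(3) = 5.
L = 
  [  1,   0]
  [ -1,   1]
U = 
  [  2,   3]
  [  0,   5]
Check row 2 of LU: [(-1)(2), (-1)(3) + 5] = [-2, 2] = row 2 of A ✓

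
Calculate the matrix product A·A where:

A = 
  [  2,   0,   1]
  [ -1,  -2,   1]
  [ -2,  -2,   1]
A² = A·A:
A²[1,1] = (2)(2) + (0)(-1) + (1)(-2) = 2
A²[1,2] = (2)(0) + (0)(-2) + (1)(-2) = -2
A²[1,3] = (2)(1) + (0)(1) + (1)(1) = 3
A²[2,1] = (-1)(2) + (-2)(-1) + (1)(-2) = -2
A²[2,2] = (-1)(0) + (-2)(-2) + (1)(-2) = 2
A²[2,3] = (-1)(1) + (-2)(1) + (1)(1) = -2
A²[3,1] = (-2)(2) + (-2)(-1) + (1)(-2) = -4
A²[3,2] = (-2)(0) + (-2)(-2) + (1)(-2) = 2
A²[3,3] = (-2)(1) + (-2)(1) + (1)(1) = -3
A² = 
  [  2,  -2,   3]
  [ -2,   2,  -2]
  [ -4,   2,  -3]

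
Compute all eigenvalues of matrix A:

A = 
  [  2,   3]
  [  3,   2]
λ = 5, -1

tr(A) = 4, det(A) = -5
Characteristic polynomial: λ² - tr(A)λ + det(A) = λ² - 4λ - 5
λ² - 4λ - 5 = (λ + 1)(λ - 5)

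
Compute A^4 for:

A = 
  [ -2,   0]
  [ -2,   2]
A^4 = 
  [ 16,   0]
  [  0,  16]

A² = A·A:
A²[1,1] = (-2)(-2) + (0)(-2) = 4
A²[1,2] = (-2)(0) + (0)(2) = 0
A²[2,1] = (-2)(-2) + (2)(-2) = 0
A²[2,2] = (-2)(0) + (2)(2) = 4
A² = 
  [  4,   0]
  [  0,   4]

A^3 = A^2·A:
A^3[1,1] = (4)(-2) + (0)(-2) = -8
A^3[1,2] = (4)(0) + (0)(2) = 0
A^3[2,1] = (0)(-2) + (4)(-2) = -8
A^3[2,2] = (0)(0) + (4)(2) = 8
A^3 = 
  [ -8,   0]
  [ -8,   8]

A^4 = A^3·A:
A^4[1,1] = (-8)(-2) + (0)(-2) = 16
A^4[1,2] = (-8)(0) + (0)(2) = 0
A^4[2,1] = (-8)(-2) + (8)(-2) = 0
A^4[2,2] = (-8)(0) + (8)(2) = 16
A^4 = 
  [ 16,   0]
  [  0,  16]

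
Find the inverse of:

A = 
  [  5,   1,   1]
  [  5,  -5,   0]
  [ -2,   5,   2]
det(A) = (5)·((-5)(2) - (0)(5)) - (1)·((5)(2) - (0)(-2)) + (1)·((5)(5) - (-5)(-2))
  = (5)(-10) - (1)(10) + (1)(15)
  = -45
det(A) = -45 ≠ 0, so A is invertible.

Cofactors Cᵢⱼ = (-1)ⁱ⁺ʲ·Mᵢⱼ:
C = 
  [-10, -10,  15]
  [  3,  12, -27]
  [  5,   5, -30]

adj(A) = Cᵀ:
adj(A) = 
  [-10,   3,   5]
  [-10,  12,   5]
  [ 15, -27, -30]

A⁻¹ = (-1/45) · adj(A):
A⁻¹ = 
  [  2/9, -1/15,  -1/9]
  [  2/9, -4/15,  -1/9]
  [ -1/3,   3/5,   2/3]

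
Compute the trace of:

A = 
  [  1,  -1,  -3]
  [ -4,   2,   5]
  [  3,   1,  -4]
-1

tr(A) = 1 + 2 + -4 = -1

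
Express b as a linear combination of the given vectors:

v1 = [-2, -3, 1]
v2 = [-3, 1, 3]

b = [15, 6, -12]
c1 = -3, c2 = -3

b = -3·v1 + -3·v2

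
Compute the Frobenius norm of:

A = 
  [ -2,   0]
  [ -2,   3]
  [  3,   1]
||A||_F = 5.196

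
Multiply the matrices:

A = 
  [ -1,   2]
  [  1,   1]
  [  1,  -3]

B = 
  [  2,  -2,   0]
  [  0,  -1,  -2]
A is 3×2 and B is 2×3, so AB is 3×3. Each entry is (row of A)·(column of B):
AB[1,1] = (-1)(2) + (2)(0) = -2
AB[1,2] = (-1)(-2) + (2)(-1) = 0
AB[1,3] = (-1)(0) + (2)(-2) = -4
AB[2,1] = (1)(2) + (1)(0) = 2
AB[2,2] = (1)(-2) + (1)(-1) = -3
AB[2,3] = (1)(0) + (1)(-2) = -2
AB[3,1] = (1)(2) + (-3)(0) = 2
AB[3,2] = (1)(-2) + (-3)(-1) = 1
AB[3,3] = (1)(0) + (-3)(-2) = 6

AB = 
  [ -2,   0,  -4]
  [  2,  -3,  -2]
  [  2,   1,   6]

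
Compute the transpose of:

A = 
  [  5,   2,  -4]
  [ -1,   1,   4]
Aᵀ = 
  [  5,  -1]
  [  2,   1]
  [ -4,   4]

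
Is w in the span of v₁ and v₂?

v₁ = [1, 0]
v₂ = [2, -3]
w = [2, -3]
Yes

Form the augmented matrix and row-reduce:
[v₁|v₂|w] = 
  [  1,   2,   2]
  [  0,  -3,  -3]
(already in echelon form — no row operations needed)

No row of the form [0 0 | nonzero], so the system is consistent. Back-substitution gives c₁ = 0, c₂ = 1: w = (0)·v₁ + (1)·v₂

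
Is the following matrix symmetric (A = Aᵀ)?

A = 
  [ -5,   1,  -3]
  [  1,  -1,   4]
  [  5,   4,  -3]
No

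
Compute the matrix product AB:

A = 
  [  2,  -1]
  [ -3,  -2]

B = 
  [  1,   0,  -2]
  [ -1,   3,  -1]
AB = 
  [  3,  -3,  -3]
  [ -1,  -6,   8]

A is 2×2 and B is 2×3, so AB is 2×3. Each entry is (row of A)·(column of B):
AB[1,1] = (2)(1) + (-1)(-1) = 3
AB[1,2] = (2)(0) + (-1)(3) = -3
AB[1,3] = (2)(-2) + (-1)(-1) = -3
AB[2,1] = (-3)(1) + (-2)(-1) = -1
AB[2,2] = (-3)(0) + (-2)(3) = -6
AB[2,3] = (-3)(-2) + (-2)(-1) = 8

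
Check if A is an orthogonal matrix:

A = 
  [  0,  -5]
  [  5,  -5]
No

AᵀA = 
  [ 25, -25]
  [-25,  50]
≠ I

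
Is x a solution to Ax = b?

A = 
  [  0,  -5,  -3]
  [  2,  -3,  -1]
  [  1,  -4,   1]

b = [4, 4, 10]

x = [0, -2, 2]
Yes

Ax = [4, 4, 10] = b ✓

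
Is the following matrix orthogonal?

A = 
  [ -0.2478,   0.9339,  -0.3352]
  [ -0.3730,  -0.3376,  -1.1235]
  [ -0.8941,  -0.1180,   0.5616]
No

AᵀA = 
  [  0.9999,   0,   0]
  [  0,   1.0001,   0]
  [  0,   0,   1.6900]
≠ I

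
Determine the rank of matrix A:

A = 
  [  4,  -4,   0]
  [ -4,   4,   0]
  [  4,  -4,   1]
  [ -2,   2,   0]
rank(A) = 2

Row reduce:
R2 → R2 + (1)·R1
R3 → R3 - (1)·R1
R4 → R4 + (1/2)·R1
Swap R2 ↔ R3
REF = 
  [  4,  -4,   0]
  [  0,   0,   1]
  [  0,   0,   0]
  [  0,   0,   0]
Pivot columns: 1, 3 → 2 pivots.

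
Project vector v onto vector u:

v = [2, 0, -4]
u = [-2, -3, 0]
proj_u(v) = [8/13, 12/13, 0]

v·u = (2)(-2) + (0)(-3) + (-4)(0) = -4
u·u = (-2)² + (-3)² + (0)² = 13
proj_u(v) = (v·u / u·u) × u = (-4/13) × u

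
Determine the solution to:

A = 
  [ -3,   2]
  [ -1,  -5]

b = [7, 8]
Row reduce the augmented matrix [A|b]:
R2 → R2 - (1/3)·R1
REF = 
  [   -3,     2,     7]
  [    0, -17/3,  17/3]

Back-substitution:
x₂ = (17/3) / (-17/3) = -1
x₁ = (7 - (2)(-1)) / (-3) = -3

x = [-3, -1]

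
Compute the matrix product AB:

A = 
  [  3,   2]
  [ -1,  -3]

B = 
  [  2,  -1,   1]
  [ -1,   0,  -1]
A is 2×2 and B is 2×3, so AB is 2×3. Each entry is (row of A)·(column of B):
AB[1,1] = (3)(2) + (2)(-1) = 4
AB[1,2] = (3)(-1) + (2)(0) = -3
AB[1,3] = (3)(1) + (2)(-1) = 1
AB[2,1] = (-1)(2) + (-3)(-1) = 1
AB[2,2] = (-1)(-1) + (-3)(0) = 1
AB[2,3] = (-1)(1) + (-3)(-1) = 2

AB = 
  [  4,  -3,   1]
  [  1,   1,   2]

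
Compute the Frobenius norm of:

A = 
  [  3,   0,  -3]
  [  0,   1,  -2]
||A||_F = 4.796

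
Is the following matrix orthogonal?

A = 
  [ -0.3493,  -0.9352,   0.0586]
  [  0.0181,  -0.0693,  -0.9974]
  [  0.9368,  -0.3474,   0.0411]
Yes

AᵀA = 
  [  0.9999,   0,   0]
  [  0,   1.0001,   0]
  [  0,   0,   0.9999]
≈ I (equal to I up to the 4-dp rounding of the entries)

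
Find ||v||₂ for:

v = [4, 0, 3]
5

||v||₂ = √((4)² + (0)² + (3)²) = √25 = 5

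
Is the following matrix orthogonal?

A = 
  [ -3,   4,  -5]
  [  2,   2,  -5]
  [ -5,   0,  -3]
No

AᵀA = 
  [ 38,  -8,  20]
  [ -8,  20, -30]
  [ 20, -30,  59]
≠ I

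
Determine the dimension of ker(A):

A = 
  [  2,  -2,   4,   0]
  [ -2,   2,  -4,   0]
nullity(A) = 3

Row reduce:
R2 → R2 + (1)·R1
REF = 
  [  2,  -2,   4,   0]
  [  0,   0,   0,   0]
Pivot columns: 1 → 1 pivot.
rank(A) = 1, so nullity(A) = 4 - 1 = 3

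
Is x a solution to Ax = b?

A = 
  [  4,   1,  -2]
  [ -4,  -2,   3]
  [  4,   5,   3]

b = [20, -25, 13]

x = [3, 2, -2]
No

Ax = [18, -22, 16] ≠ b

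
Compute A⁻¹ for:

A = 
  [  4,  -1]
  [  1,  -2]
det(A) = (4)(-2) - (-1)(1) = -7
For a 2×2 matrix, A⁻¹ = (1/det(A)) · [[d, -b], [-c, a]]
    = (-1/7) · [[-2, 1], [-1, 4]]

A⁻¹ = 
  [ 2/7, -1/7]
  [ 1/7, -4/7]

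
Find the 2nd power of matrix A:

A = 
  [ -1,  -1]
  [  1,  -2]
A² = A·A:
A²[1,1] = (-1)(-1) + (-1)(1) = 0
A²[1,2] = (-1)(-1) + (-1)(-2) = 3
A²[2,1] = (1)(-1) + (-2)(1) = -3
A²[2,2] = (1)(-1) + (-2)(-2) = 3
A² = 
  [  0,   3]
  [ -3,   3]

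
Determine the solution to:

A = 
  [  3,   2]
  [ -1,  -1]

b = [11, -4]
Row reduce the augmented matrix [A|b]:
R2 → R2 + (1/3)·R1
REF = 
  [   3,    2,   11]
  [   0, -1/3, -1/3]

Back-substitution:
x₂ = (-1/3) / (-1/3) = 1
x₁ = (11 - (2)(1)) / 3 = 3

x = [3, 1]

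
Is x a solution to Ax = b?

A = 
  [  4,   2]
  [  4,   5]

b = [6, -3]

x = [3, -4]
No

Ax = [4, -8] ≠ b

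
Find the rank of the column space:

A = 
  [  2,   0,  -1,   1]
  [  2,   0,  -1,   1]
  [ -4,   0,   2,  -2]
dim(Col(A)) = 1

Row reduce:
R2 → R2 - (1)·R1
R3 → R3 + (2)·R1
REF = 
  [  2,   0,  -1,   1]
  [  0,   0,   0,   0]
  [  0,   0,   0,   0]
Pivot columns: 1 → 1 pivot.
dim(Col(A)) = number of pivot columns = 1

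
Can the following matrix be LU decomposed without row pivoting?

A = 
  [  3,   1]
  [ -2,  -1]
Yes.
A[1,1] = 3 ≠ 0, so Gaussian elimination proceeds without a row swap: multiplier ℓ₂₁ = (-2)/(3) = -2/3, and U[2,2] = -1 - (-2/3)(1) = -1/3.
L = 
  [   1,    0]
  [-2/3,    1]
U = 
  [   3,    1]
  [   0, -1/3]
Check row 2 of LU: [(-2/3)(3), (-2/3)(1) + (-1/3)] = [-2, -1] = row 2 of A ✓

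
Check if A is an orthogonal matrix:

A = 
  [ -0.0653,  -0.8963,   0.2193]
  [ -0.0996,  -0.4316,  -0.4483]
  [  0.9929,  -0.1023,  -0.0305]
No

AᵀA = 
  [  1,  -0.0001,   0]
  [ -0.0001,   1.0001,   0]
  [  0,   0,   0.2500]
≠ I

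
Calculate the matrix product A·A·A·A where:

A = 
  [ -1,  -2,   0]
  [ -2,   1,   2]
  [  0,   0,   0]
A^4 = 
  [ 25,   0, -20]
  [  0,  25,  10]
  [  0,   0,   0]

A² = A·A:
A²[1,1] = (-1)(-1) + (-2)(-2) + (0)(0) = 5
A²[1,2] = (-1)(-2) + (-2)(1) + (0)(0) = 0
A²[1,3] = (-1)(0) + (-2)(2) + (0)(0) = -4
A²[2,1] = (-2)(-1) + (1)(-2) + (2)(0) = 0
A²[2,2] = (-2)(-2) + (1)(1) + (2)(0) = 5
A²[2,3] = (-2)(0) + (1)(2) + (2)(0) = 2
A²[3,1] = (0)(-1) + (0)(-2) + (0)(0) = 0
A²[3,2] = (0)(-2) + (0)(1) + (0)(0) = 0
A²[3,3] = (0)(0) + (0)(2) + (0)(0) = 0
A² = 
  [  5,   0,  -4]
  [  0,   5,   2]
  [  0,   0,   0]

A^3 = A^2·A:
A^3[1,1] = (5)(-1) + (0)(-2) + (-4)(0) = -5
A^3[1,2] = (5)(-2) + (0)(1) + (-4)(0) = -10
A^3[1,3] = (5)(0) + (0)(2) + (-4)(0) = 0
A^3[2,1] = (0)(-1) + (5)(-2) + (2)(0) = -10
A^3[2,2] = (0)(-2) + (5)(1) + (2)(0) = 5
A^3[2,3] = (0)(0) + (5)(2) + (2)(0) = 10
A^3[3,1] = (0)(-1) + (0)(-2) + (0)(0) = 0
A^3[3,2] = (0)(-2) + (0)(1) + (0)(0) = 0
A^3[3,3] = (0)(0) + (0)(2) + (0)(0) = 0
A^3 = 
  [ -5, -10,   0]
  [-10,   5,  10]
  [  0,   0,   0]

A^4 = A^3·A:
A^4[1,1] = (-5)(-1) + (-10)(-2) + (0)(0) = 25
A^4[1,2] = (-5)(-2) + (-10)(1) + (0)(0) = 0
A^4[1,3] = (-5)(0) + (-10)(2) + (0)(0) = -20
A^4[2,1] = (-10)(-1) + (5)(-2) + (10)(0) = 0
A^4[2,2] = (-10)(-2) + (5)(1) + (10)(0) = 25
A^4[2,3] = (-10)(0) + (5)(2) + (10)(0) = 10
A^4[3,1] = (0)(-1) + (0)(-2) + (0)(0) = 0
A^4[3,2] = (0)(-2) + (0)(1) + (0)(0) = 0
A^4[3,3] = (0)(0) + (0)(2) + (0)(0) = 0
A^4 = 
  [ 25,   0, -20]
  [  0,  25,  10]
  [  0,   0,   0]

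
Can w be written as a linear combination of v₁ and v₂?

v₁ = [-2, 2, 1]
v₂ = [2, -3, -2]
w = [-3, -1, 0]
No

Form the augmented matrix and row-reduce:
[v₁|v₂|w] = 
  [ -2,   2,  -3]
  [  2,  -3,  -1]
  [  1,  -2,   0]
R2 → R2 + (1)·R1
R3 → R3 + (1/2)·R1
R3 → R3 - (1)·R2
REF = 
  [ -2,   2,  -3]
  [  0,  -1,  -4]
  [  0,   0, 5/2]

Row 3 reads [0 0 | 5/2], i.e. 0 = 5/2, so the system is inconsistent and w ∉ span{v₁, v₂}.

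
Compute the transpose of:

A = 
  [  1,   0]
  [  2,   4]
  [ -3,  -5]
Aᵀ = 
  [  1,   2,  -3]
  [  0,   4,  -5]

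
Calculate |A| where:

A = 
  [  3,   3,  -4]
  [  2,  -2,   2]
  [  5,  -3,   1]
Cofactor expansion along row 1:
det(A) = (3)·((-2)(1) - (2)(-3)) - (3)·((2)(1) - (2)(5)) + (-4)·((2)(-3) - (-2)(5))
  = (3)(4) - (3)(-8) + (-4)(4)
  = 20

det(A) = 20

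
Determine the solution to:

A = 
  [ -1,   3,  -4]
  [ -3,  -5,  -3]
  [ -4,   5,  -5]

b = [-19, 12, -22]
Row reduce the augmented matrix [A|b]:
R2 → R2 - (3)·R1
R3 → R3 - (4)·R1
R3 → R3 - (1/2)·R2
REF = 
  [  -1,    3,   -4,  -19]
  [   0,  -14,    9,   69]
  [   0,    0, 13/2, 39/2]

Back-substitution:
x₃ = (39/2) / (13/2) = 3
x₂ = (69 - (9)(3)) / (-14) = -3
x₁ = (-19 - (3)(-3) - (-4)(3)) / (-1) = -2

x = [-2, -3, 3]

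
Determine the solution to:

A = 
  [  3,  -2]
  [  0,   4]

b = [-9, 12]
x = [-1, 3]

Row reduce the augmented matrix [A|b]:
(already in echelon form)
REF = 
  [  3,  -2,  -9]
  [  0,   4,  12]

Back-substitution:
x₂ = 12 / 4 = 3
x₁ = (-9 - (-2)(3)) / 3 = -1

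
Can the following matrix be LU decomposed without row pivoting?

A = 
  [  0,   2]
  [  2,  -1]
No.
A[1,1] = 0 but A[2,1] = 2 ≠ 0. Any LU with L unit lower triangular has (LU)[1,1] = U[1,1] and (LU)[2,1] = L[2,1]·U[1,1]; matching A forces U[1,1] = 0, which then forces (LU)[2,1] = 0 ≠ 2. A row swap (pivoting) is required.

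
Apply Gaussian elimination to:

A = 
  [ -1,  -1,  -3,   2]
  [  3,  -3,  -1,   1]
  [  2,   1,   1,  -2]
Row operations:
R2 → R2 + (3)·R1
R3 → R3 + (2)·R1
R3 → R3 - (1/6)·R2

Resulting echelon form:
REF = 
  [   -1,    -1,    -3,     2]
  [    0,    -6,   -10,     7]
  [    0,     0, -10/3,   5/6]

Rank = 3 (number of non-zero pivot rows).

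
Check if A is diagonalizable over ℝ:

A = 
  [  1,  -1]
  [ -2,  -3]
Yes

tr(A) = -2, det(A) = -5
Characteristic polynomial: λ² - tr(A)λ + det(A) = λ² + 2λ - 5
λ² + 2λ - 5 = 0  ⇒  λ = (-2 ± √((2)² - 4·(-5)))/2 = (-2 ± √(24))/2
  = -1 + √6,  -1 - √6
Eigenvalues: -1 + √6, -1 - √6  (≈ 1.449, -3.449)
The two irrational eigenvalues are distinct (simple), so each has alg. mult. = geom. mult. = 1.
Sum of geometric multiplicities equals n, so A has n independent eigenvectors.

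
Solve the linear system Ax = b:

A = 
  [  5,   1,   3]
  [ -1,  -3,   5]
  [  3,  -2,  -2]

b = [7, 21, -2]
x = [0, -2, 3]

Row reduce the augmented matrix [A|b]:
R2 → R2 + (1/5)·R1
R3 → R3 - (3/5)·R1
R3 → R3 - (13/14)·R2
REF = 
  [    5,     1,     3,     7]
  [    0, -14/5,  28/5, 112/5]
  [    0,     0,    -9,   -27]

Back-substitution:
x₃ = (-27) / (-9) = 3
x₂ = (112/5 - (28/5)(3)) / (-14/5) = -2
x₁ = (7 - (1)(-2) - (3)(3)) / 5 = 0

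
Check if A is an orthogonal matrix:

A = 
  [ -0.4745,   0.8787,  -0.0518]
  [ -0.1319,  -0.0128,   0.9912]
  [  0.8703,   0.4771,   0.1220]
Yes

AᵀA = 
  [  1,   0,   0]
  [  0,   0.9999,   0]
  [  0,   0,   1]
≈ I (equal to I up to the 4-dp rounding of the entries)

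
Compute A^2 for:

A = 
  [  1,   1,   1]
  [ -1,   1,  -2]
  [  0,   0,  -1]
A² = A·A:
A²[1,1] = (1)(1) + (1)(-1) + (1)(0) = 0
A²[1,2] = (1)(1) + (1)(1) + (1)(0) = 2
A²[1,3] = (1)(1) + (1)(-2) + (1)(-1) = -2
A²[2,1] = (-1)(1) + (1)(-1) + (-2)(0) = -2
A²[2,2] = (-1)(1) + (1)(1) + (-2)(0) = 0
A²[2,3] = (-1)(1) + (1)(-2) + (-2)(-1) = -1
A²[3,1] = (0)(1) + (0)(-1) + (-1)(0) = 0
A²[3,2] = (0)(1) + (0)(1) + (-1)(0) = 0
A²[3,3] = (0)(1) + (0)(-2) + (-1)(-1) = 1
A² = 
  [  0,   2,  -2]
  [ -2,   0,  -1]
  [  0,   0,   1]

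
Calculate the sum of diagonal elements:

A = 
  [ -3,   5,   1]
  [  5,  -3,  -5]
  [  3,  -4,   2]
-4

tr(A) = -3 + -3 + 2 = -4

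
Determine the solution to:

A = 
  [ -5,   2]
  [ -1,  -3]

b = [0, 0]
Row reduce the augmented matrix [A|b]:
R2 → R2 - (1/5)·R1
REF = 
  [   -5,     2,     0]
  [    0, -17/5,     0]

Back-substitution:
x₂ = 0 / (-17/5) = 0
x₁ = (0 - (2)(0)) / (-5) = 0

x = [0, 0]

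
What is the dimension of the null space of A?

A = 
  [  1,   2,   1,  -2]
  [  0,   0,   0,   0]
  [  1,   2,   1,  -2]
nullity(A) = 3

Row reduce:
R3 → R3 - (1)·R1
REF = 
  [  1,   2,   1,  -2]
  [  0,   0,   0,   0]
  [  0,   0,   0,   0]
Pivot columns: 1 → 1 pivot.
rank(A) = 1, so nullity(A) = 4 - 1 = 3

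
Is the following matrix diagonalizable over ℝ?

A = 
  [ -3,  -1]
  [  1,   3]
Yes

tr(A) = 0, det(A) = -8
Characteristic polynomial: λ² - tr(A)λ + det(A) = λ² - 8
λ² - 8 = 0  ⇒  λ = (0 ± √((0)² - 4·(-8)))/2 = (0 ± √(32))/2
  = 2√2,  -2√2
Eigenvalues: 2√2, -2√2  (≈ 2.828, -2.828)
The two irrational eigenvalues are distinct (simple), so each has alg. mult. = geom. mult. = 1.
Sum of geometric multiplicities equals n, so A has n independent eigenvectors.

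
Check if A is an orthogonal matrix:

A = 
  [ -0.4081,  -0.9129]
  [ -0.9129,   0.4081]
Yes

AᵀA = 
  [  0.9999,   0]
  [  0,   0.9999]
≈ I (equal to I up to the 4-dp rounding of the entries)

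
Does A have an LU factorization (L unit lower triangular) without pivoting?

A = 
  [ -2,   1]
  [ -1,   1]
Yes.
A[1,1] = -2 ≠ 0, so Gaussian elimination proceeds without a row swap: multiplier ℓ₂₁ = (-1)/(-2) = 1/2, and U[2,2] = 1 - (1/2)(1) = 1/2.
L = 
  [  1,   0]
  [1/2,   1]
U = 
  [ -2,   1]
  [  0, 1/2]
Check row 2 of LU: [(1/2)(-2), (1/2)(1) + (1/2)] = [-1, 1] = row 2 of A ✓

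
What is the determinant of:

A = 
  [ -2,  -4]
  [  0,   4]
For a 2×2 matrix, det = ad - bc = (-2)(4) - (-4)(0) = -8

det(A) = -8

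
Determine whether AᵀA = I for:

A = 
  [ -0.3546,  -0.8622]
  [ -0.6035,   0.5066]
No

AᵀA = 
  [  0.4900,   0]
  [  0,   1]
≠ I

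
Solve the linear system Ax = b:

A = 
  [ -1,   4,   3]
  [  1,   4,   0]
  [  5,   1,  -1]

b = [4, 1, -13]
Row reduce the augmented matrix [A|b]:
R2 → R2 + (1)·R1
R3 → R3 + (5)·R1
R3 → R3 - (21/8)·R2
REF = 
  [   -1,     4,     3,     4]
  [    0,     8,     3,     5]
  [    0,     0,  49/8, -49/8]

Back-substitution:
x₃ = (-49/8) / (49/8) = -1
x₂ = (5 - (3)(-1)) / 8 = 1
x₁ = (4 - (4)(1) - (3)(-1)) / (-1) = -3

x = [-3, 1, -1]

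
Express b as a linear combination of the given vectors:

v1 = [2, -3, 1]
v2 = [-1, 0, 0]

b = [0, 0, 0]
c1 = 0, c2 = 0

b = 0·v1 + 0·v2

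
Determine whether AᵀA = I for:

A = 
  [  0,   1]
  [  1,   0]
Yes

AᵀA = 
  [  1,   0]
  [  0,   1]
= I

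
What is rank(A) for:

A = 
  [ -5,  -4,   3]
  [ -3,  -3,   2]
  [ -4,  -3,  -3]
Row reduce:
R2 → R2 - (3/5)·R1
R3 → R3 - (4/5)·R1
R3 → R3 + (1/3)·R2
REF = 
  [   -5,    -4,     3]
  [    0,  -3/5,   1/5]
  [    0,     0, -16/3]
Pivot columns: 1, 2, 3 → 3 pivots.

rank(A) = 3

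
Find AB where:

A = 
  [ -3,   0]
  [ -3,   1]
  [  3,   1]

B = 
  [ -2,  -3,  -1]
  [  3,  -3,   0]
A is 3×2 and B is 2×3, so AB is 3×3. Each entry is (row of A)·(column of B):
AB[1,1] = (-3)(-2) + (0)(3) = 6
AB[1,2] = (-3)(-3) + (0)(-3) = 9
AB[1,3] = (-3)(-1) + (0)(0) = 3
AB[2,1] = (-3)(-2) + (1)(3) = 9
AB[2,2] = (-3)(-3) + (1)(-3) = 6
AB[2,3] = (-3)(-1) + (1)(0) = 3
AB[3,1] = (3)(-2) + (1)(3) = -3
AB[3,2] = (3)(-3) + (1)(-3) = -12
AB[3,3] = (3)(-1) + (1)(0) = -3

AB = 
  [  6,   9,   3]
  [  9,   6,   3]
  [ -3, -12,  -3]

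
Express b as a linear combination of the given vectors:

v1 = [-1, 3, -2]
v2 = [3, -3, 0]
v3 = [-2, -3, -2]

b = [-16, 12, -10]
c1 = 3, c2 = -3, c3 = 2

b = 3·v1 + -3·v2 + 2·v3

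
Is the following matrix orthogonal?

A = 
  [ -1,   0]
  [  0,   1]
Yes

AᵀA = 
  [  1,   0]
  [  0,   1]
= I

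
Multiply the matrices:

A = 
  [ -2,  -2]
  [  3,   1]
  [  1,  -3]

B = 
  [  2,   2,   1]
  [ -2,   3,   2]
A is 3×2 and B is 2×3, so AB is 3×3. Each entry is (row of A)·(column of B):
AB[1,1] = (-2)(2) + (-2)(-2) = 0
AB[1,2] = (-2)(2) + (-2)(3) = -10
AB[1,3] = (-2)(1) + (-2)(2) = -6
AB[2,1] = (3)(2) + (1)(-2) = 4
AB[2,2] = (3)(2) + (1)(3) = 9
AB[2,3] = (3)(1) + (1)(2) = 5
AB[3,1] = (1)(2) + (-3)(-2) = 8
AB[3,2] = (1)(2) + (-3)(3) = -7
AB[3,3] = (1)(1) + (-3)(2) = -5

AB = 
  [  0, -10,  -6]
  [  4,   9,   5]
  [  8,  -7,  -5]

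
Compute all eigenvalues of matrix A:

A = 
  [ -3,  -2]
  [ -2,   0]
λ = 1, -4

tr(A) = -3, det(A) = -4
Characteristic polynomial: λ² - tr(A)λ + det(A) = λ² + 3λ - 4
λ² + 3λ - 4 = (λ + 4)(λ - 1)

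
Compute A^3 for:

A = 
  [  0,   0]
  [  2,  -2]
A² = A·A:
A²[1,1] = (0)(0) + (0)(2) = 0
A²[1,2] = (0)(0) + (0)(-2) = 0
A²[2,1] = (2)(0) + (-2)(2) = -4
A²[2,2] = (2)(0) + (-2)(-2) = 4
A² = 
  [  0,   0]
  [ -4,   4]

A^3 = A^2·A:
A^3[1,1] = (0)(0) + (0)(2) = 0
A^3[1,2] = (0)(0) + (0)(-2) = 0
A^3[2,1] = (-4)(0) + (4)(2) = 8
A^3[2,2] = (-4)(0) + (4)(-2) = -8
A^3 = 
  [  0,   0]
  [  8,  -8]

Therefore
A^3 = 
  [  0,   0]
  [  8,  -8]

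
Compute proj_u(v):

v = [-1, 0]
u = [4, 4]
v·u = (-1)(4) + (0)(4) = -4
u·u = (4)² + (4)² = 32
proj_u(v) = (v·u / u·u) × u = (-4/32) × u = (-1/8) × u

proj_u(v) = [-1/2, -1/2]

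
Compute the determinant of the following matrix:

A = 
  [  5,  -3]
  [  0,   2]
10

For a 2×2 matrix, det = ad - bc = (5)(2) - (-3)(0) = 10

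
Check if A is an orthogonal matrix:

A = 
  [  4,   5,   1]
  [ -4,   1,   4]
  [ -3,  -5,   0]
No

AᵀA = 
  [ 41,  31, -12]
  [ 31,  51,   9]
  [-12,   9,  17]
≠ I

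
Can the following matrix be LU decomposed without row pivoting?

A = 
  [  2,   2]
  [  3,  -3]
Yes.
A[1,1] = 2 ≠ 0, so Gaussian elimination proceeds without a row swap: multiplier ℓ₂₁ = (3)/(2) = 3/2, and U[2,2] = -3 - (3/2)(2) = -6.
L = 
  [  1,   0]
  [3/2,   1]
U = 
  [  2,   2]
  [  0,  -6]
Check row 2 of LU: [(3/2)(2), (3/2)(2) + (-6)] = [3, -3] = row 2 of A ✓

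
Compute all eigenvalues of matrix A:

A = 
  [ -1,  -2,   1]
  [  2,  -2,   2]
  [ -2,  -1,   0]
Characteristic polynomial: det(λI - A) = λ³ + 3λ² + 10λ
The constant term is 0, so λ = 0 is a root: p(λ) = λ(λ² + 3λ + 10)
λ² + 3λ + 10 = 0  ⇒  λ = (-3 ± √((3)² - 4·(10)))/2 = (-3 ± √(-31))/2
  = (-3 + i√31)/2,  (-3 - i√31)/2

λ = 0, (-3 + i√31)/2, (-3 - i√31)/2  (≈ 0, -1.5 + 2.784i, -1.5 - 2.784i)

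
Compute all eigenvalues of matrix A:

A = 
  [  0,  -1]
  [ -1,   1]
λ = (1 + √5)/2, (1 - √5)/2  (≈ 1.618, -0.618)

tr(A) = 1, det(A) = -1
Characteristic polynomial: λ² - tr(A)λ + det(A) = λ² - λ - 1
λ² - λ - 1 = 0  ⇒  λ = (1 ± √((-1)² - 4·(-1)))/2 = (1 ± √(5))/2
  = (1 + √5)/2,  (1 - √5)/2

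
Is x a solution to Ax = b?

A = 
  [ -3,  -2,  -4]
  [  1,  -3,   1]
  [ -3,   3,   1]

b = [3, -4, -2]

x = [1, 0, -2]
No

Ax = [5, -1, -5] ≠ b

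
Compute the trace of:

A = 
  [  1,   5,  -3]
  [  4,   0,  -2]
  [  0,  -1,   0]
1

tr(A) = 1 + 0 + 0 = 1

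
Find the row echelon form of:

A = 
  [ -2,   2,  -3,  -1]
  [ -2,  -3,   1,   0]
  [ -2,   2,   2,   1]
Row operations:
R2 → R2 - (1)·R1
R3 → R3 - (1)·R1

Resulting echelon form:
REF = 
  [ -2,   2,  -3,  -1]
  [  0,  -5,   4,   1]
  [  0,   0,   5,   2]

Rank = 3 (number of non-zero pivot rows).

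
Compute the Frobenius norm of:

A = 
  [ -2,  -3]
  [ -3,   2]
||A||_F = 5.099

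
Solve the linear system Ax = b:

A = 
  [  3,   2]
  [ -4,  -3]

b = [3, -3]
x = [3, -3]

Row reduce the augmented matrix [A|b]:
R2 → R2 + (4/3)·R1
REF = 
  [   3,    2,    3]
  [   0, -1/3,    1]

Back-substitution:
x₂ = 1 / (-1/3) = -3
x₁ = (3 - (2)(-3)) / 3 = 3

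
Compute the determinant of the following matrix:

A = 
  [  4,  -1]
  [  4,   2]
12

For a 2×2 matrix, det = ad - bc = (4)(2) - (-1)(4) = 12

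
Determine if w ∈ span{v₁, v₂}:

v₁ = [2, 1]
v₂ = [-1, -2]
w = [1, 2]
Yes

Form the augmented matrix and row-reduce:
[v₁|v₂|w] = 
  [  2,  -1,   1]
  [  1,  -2,   2]
R2 → R2 - (1/2)·R1
REF = 
  [   2,   -1,    1]
  [   0, -3/2,  3/2]

No row of the form [0 0 | nonzero], so the system is consistent. Back-substitution gives c₁ = 0, c₂ = -1: w = (0)·v₁ + (-1)·v₂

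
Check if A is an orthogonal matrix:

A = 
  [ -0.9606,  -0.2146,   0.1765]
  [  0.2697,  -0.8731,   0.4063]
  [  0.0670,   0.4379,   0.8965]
Yes

AᵀA = 
  [  1,   0,   0.0001]
  [  0,   1.0001,   0]
  [  0.0001,   0,   0.9999]
≈ I (equal to I up to the 4-dp rounding of the entries)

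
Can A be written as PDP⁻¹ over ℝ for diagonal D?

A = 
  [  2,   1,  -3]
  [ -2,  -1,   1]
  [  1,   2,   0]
No

Characteristic polynomial: det(λI - A) = λ³ - λ² + λ - 6
Testing integer divisors of the constant term: p(2) = 0, so (λ - 2) is a factor:
p(λ) = (λ - 2)(λ² + λ + 3)
λ² + λ + 3 = 0  ⇒  λ = (-1 ± √((1)² - 4·(3)))/2 = (-1 ± √(-11))/2
  = (-1 + i√11)/2,  (-1 - i√11)/2
Eigenvalues: 2, (-1 + i√11)/2, (-1 - i√11)/2  (≈ 2, -0.5 + 1.658i, -0.5 - 1.658i)
Has complex eigenvalues (not diagonalizable over ℝ).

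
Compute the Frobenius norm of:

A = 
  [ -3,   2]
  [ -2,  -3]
||A||_F = 5.099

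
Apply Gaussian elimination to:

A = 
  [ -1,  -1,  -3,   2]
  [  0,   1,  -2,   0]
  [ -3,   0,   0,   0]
Row operations:
R3 → R3 - (3)·R1
R3 → R3 - (3)·R2

Resulting echelon form:
REF = 
  [ -1,  -1,  -3,   2]
  [  0,   1,  -2,   0]
  [  0,   0,  15,  -6]

Rank = 3 (number of non-zero pivot rows).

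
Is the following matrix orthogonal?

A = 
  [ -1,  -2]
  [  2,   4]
No

AᵀA = 
  [  5,  10]
  [ 10,  20]
≠ I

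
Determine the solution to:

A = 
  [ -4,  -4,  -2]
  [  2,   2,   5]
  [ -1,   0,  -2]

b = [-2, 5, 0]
x = [-2, 2, 1]

Row reduce the augmented matrix [A|b]:
R2 → R2 + (1/2)·R1
R3 → R3 - (1/4)·R1
Swap R2 ↔ R3
REF = 
  [  -4,   -4,   -2,   -2]
  [   0,    1, -3/2,  1/2]
  [   0,    0,    4,    4]

Back-substitution:
x₃ = 4 / 4 = 1
x₂ = (1/2 - (-3/2)(1)) / 1 = 2
x₁ = (-2 - (-4)(2) - (-2)(1)) / (-4) = -2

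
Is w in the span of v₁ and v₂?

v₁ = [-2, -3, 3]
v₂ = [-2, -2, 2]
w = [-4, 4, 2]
No

Form the augmented matrix and row-reduce:
[v₁|v₂|w] = 
  [ -2,  -2,  -4]
  [ -3,  -2,   4]
  [  3,   2,   2]
R2 → R2 - (3/2)·R1
R3 → R3 + (3/2)·R1
R3 → R3 + (1)·R2
REF = 
  [ -2,  -2,  -4]
  [  0,   1,  10]
  [  0,   0,   6]

Row 3 reads [0 0 | 6], i.e. 0 = 6, so the system is inconsistent and w ∉ span{v₁, v₂}.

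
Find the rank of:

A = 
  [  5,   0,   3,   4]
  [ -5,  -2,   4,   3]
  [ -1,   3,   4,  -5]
Row reduce:
R2 → R2 + (1)·R1
R3 → R3 + (1/5)·R1
R3 → R3 + (3/2)·R2
REF = 
  [     5,      0,      3,      4]
  [     0,     -2,      7,      7]
  [     0,      0, 151/10,  63/10]
Pivot columns: 1, 2, 3 → 3 pivots.

rank(A) = 3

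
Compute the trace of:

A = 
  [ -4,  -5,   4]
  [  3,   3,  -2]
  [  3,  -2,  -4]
-5

tr(A) = -4 + 3 + -4 = -5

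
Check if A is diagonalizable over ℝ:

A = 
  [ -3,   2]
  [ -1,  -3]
No

tr(A) = -6, det(A) = 11
Characteristic polynomial: λ² - tr(A)λ + det(A) = λ² + 6λ + 11
λ² + 6λ + 11 = 0  ⇒  λ = (-6 ± √((6)² - 4·(11)))/2 = (-6 ± √(-8))/2
  = -3 + i√2,  -3 - i√2
Eigenvalues: -3 + i√2, -3 - i√2  (≈ -3 + 1.414i, -3 - 1.414i)
Has complex eigenvalues (not diagonalizable over ℝ).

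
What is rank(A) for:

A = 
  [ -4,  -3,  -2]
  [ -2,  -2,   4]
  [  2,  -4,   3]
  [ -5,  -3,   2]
Row reduce:
R2 → R2 - (1/2)·R1
R3 → R3 + (1/2)·R1
R4 → R4 - (5/4)·R1
R3 → R3 - (11)·R2
R4 → R4 + (3/2)·R2
R4 → R4 + (12/53)·R3
REF = 
  [  -4,   -3,   -2]
  [   0, -1/2,    5]
  [   0,    0,  -53]
  [   0,    0,    0]
Pivot columns: 1, 2, 3 → 3 pivots.

rank(A) = 3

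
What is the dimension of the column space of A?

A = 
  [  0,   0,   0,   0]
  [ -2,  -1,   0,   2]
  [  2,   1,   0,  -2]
dim(Col(A)) = 1

Row reduce:
Swap R1 ↔ R2
R3 → R3 + (1)·R1
REF = 
  [ -2,  -1,   0,   2]
  [  0,   0,   0,   0]
  [  0,   0,   0,   0]
Pivot columns: 1 → 1 pivot.
dim(Col(A)) = number of pivot columns = 1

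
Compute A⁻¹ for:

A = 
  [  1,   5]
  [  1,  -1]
det(A) = (1)(-1) - (5)(1) = -6
For a 2×2 matrix, A⁻¹ = (1/det(A)) · [[d, -b], [-c, a]]
    = (-1/6) · [[-1, -5], [-1, 1]]

A⁻¹ = 
  [ 1/6,  5/6]
  [ 1/6, -1/6]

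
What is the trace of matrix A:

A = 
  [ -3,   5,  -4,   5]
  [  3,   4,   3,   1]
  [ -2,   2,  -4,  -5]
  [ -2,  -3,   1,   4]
1

tr(A) = -3 + 4 + -4 + 4 = 1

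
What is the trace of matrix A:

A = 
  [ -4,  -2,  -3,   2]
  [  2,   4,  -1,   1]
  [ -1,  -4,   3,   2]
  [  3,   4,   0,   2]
5

tr(A) = -4 + 4 + 3 + 2 = 5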